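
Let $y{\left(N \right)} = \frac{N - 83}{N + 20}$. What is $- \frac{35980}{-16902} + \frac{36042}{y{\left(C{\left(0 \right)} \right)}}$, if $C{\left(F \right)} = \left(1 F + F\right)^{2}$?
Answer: $- \frac{6090325670}{701433} \approx -8682.7$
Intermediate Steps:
$C{\left(F \right)} = 4 F^{2}$ ($C{\left(F \right)} = \left(F + F\right)^{2} = \left(2 F\right)^{2} = 4 F^{2}$)
$y{\left(N \right)} = \frac{-83 + N}{20 + N}$
$- \frac{35980}{-16902} + \frac{36042}{y{\left(C{\left(0 \right)} \right)}} = - \frac{35980}{-16902} + \frac{36042}{\frac{1}{20 + 4 \cdot 0^{2}} \left(-83 + 4 \cdot 0^{2}\right)} = \left(-35980\right) \left(- \frac{1}{16902}\right) + \frac{36042}{\frac{1}{20 + 4 \cdot 0} \left(-83 + 4 \cdot 0\right)} = \frac{17990}{8451} + \frac{36042}{\frac{1}{20 + 0} \left(-83 + 0\right)} = \frac{17990}{8451} + \frac{36042}{\frac{1}{20} \left(-83\right)} = \frac{17990}{8451} + \frac{36042}{- \frac{83}{20}} = \frac{17990}{8451} + 36042 \left(- \frac{20}{83}\right) = \frac{17990}{8451} - \frac{720840}{83} = - \frac{6090325670}{701433}$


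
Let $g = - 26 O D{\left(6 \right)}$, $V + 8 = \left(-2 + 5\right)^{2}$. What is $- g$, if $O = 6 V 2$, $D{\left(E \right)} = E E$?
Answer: $11232$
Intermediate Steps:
$D{\left(E \right)} = E^{2}$
$V = 1$ ($V = -8 + \left(-2 + 5\right)^{2} = -8 + 3^{2} = -8 + 9 = 1$)
$O = 12$ ($O = 6 \cdot 1 \cdot 2 = 6 \cdot 2 = 12$)
$g = -11232$ ($g = \left(-26\right) 12 \cdot 6^{2} = \left(-312\right) 36 = -11232$)
$- g = \left(-1\right) \left(-11232\right) = 11232$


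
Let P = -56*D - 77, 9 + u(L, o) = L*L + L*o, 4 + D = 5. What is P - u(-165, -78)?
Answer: -40219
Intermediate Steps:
D = 1 (D = -4 + 5 = 1)
u(L, o) = -9 + L**2 + L*o (u(L, o) = -9 + (L*L + L*o) = -9 + (L**2 + L*o) = -9 + L**2 + L*o)
P = -133 (P = -56*1 - 77 = -56 - 77 = -133)
P - u(-165, -78) = -133 - (-9 + (-165)**2 - 165*(-78)) = -133 - (-9 + 27225 + 12870) = -133 - 1*40086 = -133 - 40086 = -40219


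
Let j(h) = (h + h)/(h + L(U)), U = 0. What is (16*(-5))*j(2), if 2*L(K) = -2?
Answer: -320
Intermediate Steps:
L(K) = -1 (L(K) = (½)*(-2) = -1)
j(h) = 2*h/(-1 + h) (j(h) = (h + h)/(h - 1) = (2*h)/(-1 + h) = 2*h/(-1 + h))
(16*(-5))*j(2) = (16*(-5))*(2*2/(-1 + 2)) = -160*2/1 = -160*2 = -80*4 = -320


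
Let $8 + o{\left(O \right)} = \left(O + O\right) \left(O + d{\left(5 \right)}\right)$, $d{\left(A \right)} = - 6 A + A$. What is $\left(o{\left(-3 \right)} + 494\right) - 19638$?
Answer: $-18984$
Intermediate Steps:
$d{\left(A \right)} = - 5 A$
$o{\left(O \right)} = -8 + 2 O \left(-25 + O\right)$ ($o{\left(O \right)} = -8 + \left(O + O\right) \left(O - 25\right) = -8 + 2 O \left(O - 25\right) = -8 + 2 O \left(-25 + O\right)$)
$\left(o{\left(-3 \right)} + 494\right) - 19638 = \left(\left(-8 - -150 + 2 \left(-3\right)^{2}\right) + 494\right) - 19638 = \left(\left(-8 + 150 + 2 \cdot 9\right) + 494\right) - 19638 = \left(\left(-8 + 150 + 18\right) + 494\right) - 19638 = \left(160 + 494\right) - 19638 = 654 - 19638 = -18984$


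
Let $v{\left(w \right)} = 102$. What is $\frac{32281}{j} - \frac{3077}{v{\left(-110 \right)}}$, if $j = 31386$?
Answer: $- \frac{457265}{15693} \approx -29.138$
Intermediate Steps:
$\frac{32281}{j} - \frac{3077}{v{\left(-110 \right)}} = \frac{32281}{31386} - \frac{3077}{102} = 32281 \cdot \frac{1}{31386} - \frac{181}{6} = \frac{32281}{31386} - \frac{181}{6} = - \frac{457265}{15693}$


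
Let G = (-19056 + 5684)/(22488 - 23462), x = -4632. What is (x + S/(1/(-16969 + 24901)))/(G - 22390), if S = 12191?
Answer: -11772540765/2724311 ≈ -4321.3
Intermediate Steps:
G = 6686/487 (G = -13372/(-974) = -13372*(-1/974) = 6686/487 ≈ 13.729)
(x + S/(1/(-16969 + 24901)))/(G - 22390) = (-4632 + 12191/(1/(-16969 + 24901)))/(6686/487 - 22390) = (-4632 + 12191/(1/7932))/(-10897244/487) = (-4632 + 12191/(1/7932))*(-487/10897244) = (-4632 + 12191*7932)*(-487/10897244) = (-4632 + 96699012)*(-487/10897244) = 96694380*(-487/10897244) = -11772540765/2724311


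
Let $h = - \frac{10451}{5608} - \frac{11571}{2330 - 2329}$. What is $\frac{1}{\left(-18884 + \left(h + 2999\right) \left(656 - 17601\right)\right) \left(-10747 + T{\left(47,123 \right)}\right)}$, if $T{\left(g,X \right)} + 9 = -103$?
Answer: $- \frac{5608}{8846256497131937} \approx -6.3394 \cdot 10^{-13}$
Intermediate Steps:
$T{\left(g,X \right)} = -112$ ($T{\left(g,X \right)} = -9 - 103 = -112$)
$h = - \frac{64900619}{5608}$ ($h = \left(-10451\right) \frac{1}{5608} - \frac{11571}{1} = - \frac{10451}{5608} - 11571 = - \frac{64900619}{5608} \approx -11573.0$)
$\frac{1}{\left(-18884 + \left(h + 2999\right) \left(656 - 17601\right)\right) \left(-10747 + T{\left(47,123 \right)}\right)} = \frac{1}{\left(-18884 + \left(- \frac{64900619}{5608} + 2999\right) \left(656 - 17601\right)\right) \left(-10747 - 112\right)} = \frac{1}{\left(-18884 - - \frac{814753336515}{5608}\right) \left(-10859\right)} = \frac{1}{\left(-18884 + \frac{814753336515}{5608}\right) \left(-10859\right)} = \frac{1}{\frac{814647435043}{5608} \left(-10859\right)} = \frac{1}{- \frac{8846256497131937}{5608}} = - \frac{5608}{8846256497131937}$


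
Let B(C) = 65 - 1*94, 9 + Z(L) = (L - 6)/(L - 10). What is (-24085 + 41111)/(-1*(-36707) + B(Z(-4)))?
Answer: 8513/18339 ≈ 0.46420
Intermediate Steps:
Z(L) = -9 + (-6 + L)/(-10 + L) (Z(L) = -9 + (L - 6)/(L - 10) = -9 + (-6 + L)/(-10 + L))
B(C) = -29 (B(C) = 65 - 94 = -29)
(-24085 + 41111)/(-1*(-36707) + B(Z(-4))) = (-24085 + 41111)/(-1*(-36707) - 29) = 17026/(36707 - 29) = 17026/36678 = 17026*(1/36678) = 8513/18339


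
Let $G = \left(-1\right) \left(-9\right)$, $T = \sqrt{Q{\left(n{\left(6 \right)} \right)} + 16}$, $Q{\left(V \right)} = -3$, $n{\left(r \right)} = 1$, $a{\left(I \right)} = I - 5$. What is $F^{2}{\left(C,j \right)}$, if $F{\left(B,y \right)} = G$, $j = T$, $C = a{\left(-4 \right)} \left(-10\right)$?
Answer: $81$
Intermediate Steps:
$a{\left(I \right)} = -5 + I$
$T = \sqrt{13}$ ($T = \sqrt{-3 + 16} = \sqrt{13} \approx 3.6056$)
$C = 90$ ($C = \left(-5 - 4\right) \left(-10\right) = \left(-9\right) \left(-10\right) = 90$)
$G = 9$
$j = \sqrt{13} \approx 3.6056$
$F{\left(B,y \right)} = 9$
$F^{2}{\left(C,j \right)} = 9^{2} = 81$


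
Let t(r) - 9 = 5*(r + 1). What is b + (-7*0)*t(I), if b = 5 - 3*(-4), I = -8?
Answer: 17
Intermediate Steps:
t(r) = 14 + 5*r (t(r) = 9 + 5*(r + 1) = 9 + 5*(1 + r) = 9 + (5 + 5*r) = 14 + 5*r)
b = 17 (b = 5 + 12 = 17)
b + (-7*0)*t(I) = 17 + (-7*0)*(14 + 5*(-8)) = 17 + 0*(14 - 40) = 17 + 0*(-26) = 17 + 0 = 17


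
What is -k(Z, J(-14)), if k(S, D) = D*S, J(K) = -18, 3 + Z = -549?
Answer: -9936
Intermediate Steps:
Z = -552 (Z = -3 - 549 = -552)
-k(Z, J(-14)) = -(-18)*(-552) = -1*9936 = -9936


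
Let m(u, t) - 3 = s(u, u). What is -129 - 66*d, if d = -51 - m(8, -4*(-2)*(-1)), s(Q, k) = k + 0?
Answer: 3963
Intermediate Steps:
s(Q, k) = k
m(u, t) = 3 + u
d = -62 (d = -51 - (3 + 8) = -51 - 1*11 = -51 - 11 = -62)
-129 - 66*d = -129 - 66*(-62) = -129 + 4092 = 3963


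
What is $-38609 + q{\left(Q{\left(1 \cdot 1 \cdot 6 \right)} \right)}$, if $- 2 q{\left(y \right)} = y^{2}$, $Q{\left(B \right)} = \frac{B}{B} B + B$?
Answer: $-38681$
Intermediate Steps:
$Q{\left(B \right)} = 2 B$ ($Q{\left(B \right)} = 1 B + B = B + B = 2 B$)
$q{\left(y \right)} = - \frac{y^{2}}{2}$
$-38609 + q{\left(Q{\left(1 \cdot 1 \cdot 6 \right)} \right)} = -38609 - \frac{\left(2 \cdot 1 \cdot 1 \cdot 6\right)^{2}}{2} = -38609 - \frac{\left(2 \cdot 1 \cdot 6\right)^{2}}{2} = -38609 - \frac{\left(2 \cdot 6\right)^{2}}{2} = -38609 - \frac{12^{2}}{2} = -38609 - 72 = -38681$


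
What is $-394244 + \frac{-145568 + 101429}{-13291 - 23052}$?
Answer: $- \frac{14327965553}{36343} \approx -3.9424 \cdot 10^{5}$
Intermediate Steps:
$-394244 + \frac{-145568 + 101429}{-13291 - 23052} = -394244 - \frac{44139}{-36343} = -394244 - - \frac{44139}{36343} = -394244 + \frac{44139}{36343} = - \frac{14327965553}{36343}$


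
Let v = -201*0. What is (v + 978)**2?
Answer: 956484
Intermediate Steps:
v = 0
(v + 978)**2 = (0 + 978)**2 = 978**2 = 956484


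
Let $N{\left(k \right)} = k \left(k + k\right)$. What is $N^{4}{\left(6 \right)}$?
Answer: $26873856$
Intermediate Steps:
$N{\left(k \right)} = 2 k^{2}$ ($N{\left(k \right)} = k 2 k = 2 k^{2}$)
$N^{4}{\left(6 \right)} = \left(2 \cdot 6^{2}\right)^{4} = \left(2 \cdot 36\right)^{4} = 72^{4} = 26873856$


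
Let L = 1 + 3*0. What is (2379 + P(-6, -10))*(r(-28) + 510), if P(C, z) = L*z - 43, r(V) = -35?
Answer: 1104850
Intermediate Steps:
L = 1 (L = 1 + 0 = 1)
P(C, z) = -43 + z (P(C, z) = 1*z - 43 = z - 43 = -43 + z)
(2379 + P(-6, -10))*(r(-28) + 510) = (2379 + (-43 - 10))*(-35 + 510) = (2379 - 53)*475 = 2326*475 = 1104850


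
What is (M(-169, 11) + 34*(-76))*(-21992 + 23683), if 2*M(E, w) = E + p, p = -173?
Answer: -4658705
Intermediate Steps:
M(E, w) = -173/2 + E/2 (M(E, w) = (E - 173)/2 = (-173 + E)/2 = -173/2 + E/2)
(M(-169, 11) + 34*(-76))*(-21992 + 23683) = ((-173/2 + (½)*(-169)) + 34*(-76))*(-21992 + 23683) = ((-173/2 - 169/2) - 2584)*1691 = (-171 - 2584)*1691 = -2755*1691 = -4658705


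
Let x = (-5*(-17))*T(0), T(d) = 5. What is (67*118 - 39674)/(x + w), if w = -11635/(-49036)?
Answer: -119828896/1603995 ≈ -74.707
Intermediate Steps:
w = 895/3772 (w = -11635*(-1/49036) = 895/3772 ≈ 0.23727)
x = 425 (x = -5*(-17)*5 = 85*5 = 425)
(67*118 - 39674)/(x + w) = (67*118 - 39674)/(425 + 895/3772) = (7906 - 39674)/(1603995/3772) = -31768*3772/1603995 = -119828896/1603995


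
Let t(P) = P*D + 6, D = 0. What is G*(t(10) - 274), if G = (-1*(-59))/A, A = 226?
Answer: -7906/113 ≈ -69.965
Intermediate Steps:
t(P) = 6 (t(P) = P*0 + 6 = 0 + 6 = 6)
G = 59/226 (G = -1*(-59)/226 = 59*(1/226) = 59/226 ≈ 0.26106)
G*(t(10) - 274) = 59*(6 - 274)/226 = (59/226)*(-268) = -7906/113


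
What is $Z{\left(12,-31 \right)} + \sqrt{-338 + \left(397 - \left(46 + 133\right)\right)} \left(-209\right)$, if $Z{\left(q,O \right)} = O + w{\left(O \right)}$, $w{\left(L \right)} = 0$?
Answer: $-31 - 418 i \sqrt{30} \approx -31.0 - 2289.5 i$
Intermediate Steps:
$Z{\left(q,O \right)} = O$ ($Z{\left(q,O \right)} = O + 0 = O$)
$Z{\left(12,-31 \right)} + \sqrt{-338 + \left(397 - \left(46 + 133\right)\right)} \left(-209\right) = -31 + \sqrt{-338 + \left(397 - \left(46 + 133\right)\right)} \left(-209\right) = -31 + \sqrt{-338 + \left(397 - 179\right)} \left(-209\right) = -31 + \sqrt{-338 + 218} \left(-209\right) = -31 + \sqrt{-120} \left(-209\right) = -31 + 2 i \sqrt{30} \left(-209\right) = -31 - 418 i \sqrt{30}$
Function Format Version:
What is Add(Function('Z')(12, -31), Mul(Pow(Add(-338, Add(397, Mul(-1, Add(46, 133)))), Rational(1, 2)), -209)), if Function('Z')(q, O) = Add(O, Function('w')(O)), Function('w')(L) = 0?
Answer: Add(-31, Mul(-418, I, Pow(30, Rational(1, 2)))) ≈ Add(-31.000, Mul(-2289.5, I))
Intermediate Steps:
Function('Z')(q, O) = O (Function('Z')(q, O) = Add(O, 0) = O)
Add(Function('Z')(12, -31), Mul(Pow(Add(-338, Add(397, Mul(-1, Add(46, 133)))), Rational(1, 2)), -209)) = Add(-31, Mul(Pow(Add(-338, Add(397, Mul(-1, Add(46, 133)))), Rational(1, 2)), -209)) = Add(-31, Mul(Pow(Add(-338, Add(397, Mul(-1, 179))), Rational(1, 2)), -209)) = Add(-31, Mul(Pow(Add(-338, Add(397, -179)), Rational(1, 2)), -209)) = Add(-31, Mul(Pow(Add(-338, 218), Rational(1, 2)), -209)) = Add(-31, Mul(Pow(-120, Rational(1, 2)), -209)) = Add(-31, Mul(Mul(2, I, Pow(30, Rational(1, 2))), -209)) = Add(-31, Mul(-418, I, Pow(30, Rational(1, 2))))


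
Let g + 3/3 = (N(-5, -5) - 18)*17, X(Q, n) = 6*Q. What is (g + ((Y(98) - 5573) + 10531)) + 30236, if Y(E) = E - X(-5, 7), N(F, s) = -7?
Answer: 34896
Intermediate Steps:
Y(E) = 30 + E (Y(E) = E - 6*(-5) = E - 1*(-30) = E + 30 = 30 + E)
g = -426 (g = -1 + (-7 - 18)*17 = -1 - 25*17 = -1 - 425 = -426)
(g + ((Y(98) - 5573) + 10531)) + 30236 = (-426 + (((30 + 98) - 5573) + 10531)) + 30236 = (-426 + ((128 - 5573) + 10531)) + 30236 = (-426 + (-5445 + 10531)) + 30236 = (-426 + 5086) + 30236 = 4660 + 30236 = 34896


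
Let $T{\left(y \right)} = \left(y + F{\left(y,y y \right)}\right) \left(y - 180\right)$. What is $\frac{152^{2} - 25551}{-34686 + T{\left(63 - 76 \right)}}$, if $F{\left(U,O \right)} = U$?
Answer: $\frac{2447}{29668} \approx 0.082479$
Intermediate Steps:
$T{\left(y \right)} = 2 y \left(-180 + y\right)$ ($T{\left(y \right)} = \left(y + y\right) \left(y - 180\right) = 2 y \left(-180 + y\right)$)
$\frac{152^{2} - 25551}{-34686 + T{\left(63 - 76 \right)}} = \frac{152^{2} - 25551}{-34686 + 2 \left(63 - 76\right) \left(-180 + \left(63 - 76\right)\right)} = \frac{23104 - 25551}{-34686 + 2 \left(63 - 76\right) \left(-180 + \left(63 - 76\right)\right)} = - \frac{2447}{-34686 + 2 \left(-13\right) \left(-180 - 13\right)} = - \frac{2447}{-34686 + 2 \left(-13\right) \left(-193\right)} = - \frac{2447}{-34686 + 5018} = - \frac{2447}{-29668} = \left(-2447\right) \left(- \frac{1}{29668}\right) = \frac{2447}{29668}$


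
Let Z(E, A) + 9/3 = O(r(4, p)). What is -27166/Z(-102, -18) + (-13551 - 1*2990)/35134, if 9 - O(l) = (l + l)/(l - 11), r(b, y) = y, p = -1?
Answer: -5727280399/1229690 ≈ -4657.5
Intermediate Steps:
O(l) = 9 - 2*l/(-11 + l) (O(l) = 9 - (l + l)/(l - 11) = 9 - 2*l/(-11 + l))
Z(E, A) = 35/6 (Z(E, A) = -3 + (-99 + 7*(-1))/(-11 - 1) = -3 + (-99 - 7)/(-12) = -3 - 1/12*(-106) = -3 + 53/6 = 35/6)
-27166/Z(-102, -18) + (-13551 - 1*2990)/35134 = -27166/35/6 + (-13551 - 1*2990)/35134 = -27166*6/35 + (-13551 - 2990)*(1/35134) = -162996/35 - 16541*1/35134 = -162996/35 - 16541/35134 = -5727280399/1229690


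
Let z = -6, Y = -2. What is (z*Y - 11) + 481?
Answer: 482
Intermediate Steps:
(z*Y - 11) + 481 = (-6*(-2) - 11) + 481 = (12 - 11) + 481 = 1 + 481 = 482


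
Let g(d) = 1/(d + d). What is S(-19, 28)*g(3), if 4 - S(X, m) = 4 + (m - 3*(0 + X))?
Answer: -85/6 ≈ -14.167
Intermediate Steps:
g(d) = 1/(2*d)
S(X, m) = -m + 3*X (S(X, m) = 4 - (4 + (m - 3*(0 + X))) = 4 - (4 + (m - 3*X)) = 4 - (4 + m - 3*X) = 4 + (-4 - m + 3*X) = -m + 3*X)
S(-19, 28)*g(3) = (-1*28 + 3*(-19))*((1/2)/3) = (-28 - 57)*((1/2)*(1/3)) = -85*1/6 = -85/6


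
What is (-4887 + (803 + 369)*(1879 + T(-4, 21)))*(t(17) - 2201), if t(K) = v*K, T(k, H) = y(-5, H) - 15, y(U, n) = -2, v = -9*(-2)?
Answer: -4126129415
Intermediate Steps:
v = 18
T(k, H) = -17 (T(k, H) = -2 - 15 = -17)
t(K) = 18*K
(-4887 + (803 + 369)*(1879 + T(-4, 21)))*(t(17) - 2201) = (-4887 + (803 + 369)*(1879 - 17))*(18*17 - 2201) = (-4887 + 1172*1862)*(306 - 2201) = (-4887 + 2182264)*(-1895) = 2177377*(-1895) = -4126129415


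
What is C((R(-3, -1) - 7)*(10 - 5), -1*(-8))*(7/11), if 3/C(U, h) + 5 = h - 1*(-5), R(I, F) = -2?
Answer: 21/88 ≈ 0.23864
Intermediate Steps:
C(U, h) = 3/h (C(U, h) = 3/(-5 + (h - 1*(-5))) = 3/(-5 + (h + 5)) = 3/(-5 + (5 + h)) = 3/h)
C((R(-3, -1) - 7)*(10 - 5), -1*(-8))*(7/11) = (3/((-1*(-8))))*(7/11) = (3/8)*(7*(1/11)) = (3*(⅛))*(7/11) = (3/8)*(7/11) = 21/88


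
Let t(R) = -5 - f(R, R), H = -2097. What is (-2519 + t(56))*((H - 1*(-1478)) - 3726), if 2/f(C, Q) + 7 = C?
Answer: 537380910/49 ≈ 1.0967e+7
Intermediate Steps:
f(C, Q) = 2/(-7 + C)
t(R) = -5 - 2/(-7 + R)
(-2519 + t(56))*((H - 1*(-1478)) - 3726) = (-2519 + (33 - 5*56)/(-7 + 56))*((-2097 - 1*(-1478)) - 3726) = (-2519 + (33 - 280)/49)*((-2097 + 1478) - 3726) = (-2519 + (1/49)*(-247))*(-619 - 3726) = (-2519 - 247/49)*(-4345) = -123678/49*(-4345) = 537380910/49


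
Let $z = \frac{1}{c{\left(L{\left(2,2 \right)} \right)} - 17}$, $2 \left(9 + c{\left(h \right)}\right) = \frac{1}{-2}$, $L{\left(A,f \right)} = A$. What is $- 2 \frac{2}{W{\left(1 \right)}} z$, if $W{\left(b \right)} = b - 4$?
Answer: $- \frac{16}{315} \approx -0.050794$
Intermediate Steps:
$c{\left(h \right)} = - \frac{37}{4}$ ($c{\left(h \right)} = -9 + \frac{1}{2 \left(-2\right)} = -9 + \frac{1}{2} \left(- \frac{1}{2}\right) = -9 - \frac{1}{4} = - \frac{37}{4}$)
$W{\left(b \right)} = -4 + b$ ($W{\left(b \right)} = b - 4 = -4 + b$)
$z = - \frac{4}{105}$ ($z = \frac{1}{- \frac{37}{4} - 17} = \frac{1}{- \frac{105}{4}} = - \frac{4}{105} \approx -0.038095$)
$- 2 \frac{2}{W{\left(1 \right)}} z = - 2 \frac{2}{-4 + 1} \left(- \frac{4}{105}\right) = - 2 \frac{2}{-3} \left(- \frac{4}{105}\right) = - 2 \cdot 2 \left(- \frac{1}{3}\right) \left(- \frac{4}{105}\right) = \left(-2\right) \left(- \frac{2}{3}\right) \left(- \frac{4}{105}\right) = \frac{4}{3} \left(- \frac{4}{105}\right) = - \frac{16}{315}$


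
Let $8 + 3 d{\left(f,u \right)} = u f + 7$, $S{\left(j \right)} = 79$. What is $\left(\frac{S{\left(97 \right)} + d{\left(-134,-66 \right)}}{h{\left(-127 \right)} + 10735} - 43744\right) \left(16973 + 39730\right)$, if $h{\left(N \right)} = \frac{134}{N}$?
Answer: $- \frac{3381308623521592}{1363211} \approx -2.4804 \cdot 10^{9}$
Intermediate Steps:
$d{\left(f,u \right)} = - \frac{1}{3} + \frac{f u}{3}$ ($d{\left(f,u \right)} = - \frac{8}{3} + \frac{u f + 7}{3} = - \frac{8}{3} + \frac{f u + 7}{3} = - \frac{8}{3} + \frac{7 + f u}{3} = - \frac{8}{3} + \left(\frac{7}{3} + \frac{f u}{3}\right) = - \frac{1}{3} + \frac{f u}{3}$)
$\left(\frac{S{\left(97 \right)} + d{\left(-134,-66 \right)}}{h{\left(-127 \right)} + 10735} - 43744\right) \left(16973 + 39730\right) = \left(\frac{79 - \left(\frac{1}{3} + \frac{134}{3} \left(-66\right)\right)}{\frac{134}{-127} + 10735} - 43744\right) \left(16973 + 39730\right) = \left(\frac{79 + \left(- \frac{1}{3} + 2948\right)}{134 \left(- \frac{1}{127}\right) + 10735} - 43744\right) 56703 = \left(\frac{79 + \frac{8843}{3}}{- \frac{134}{127} + 10735} - 43744\right) 56703 = \left(\frac{9080}{3 \cdot \frac{1363211}{127}} - 43744\right) 56703 = \left(\frac{9080}{3} \cdot \frac{127}{1363211} - 43744\right) 56703 = \left(\frac{1153160}{4089633} - 43744\right) 56703 = \left(- \frac{178895752792}{4089633}\right) 56703 = - \frac{3381308623521592}{1363211}$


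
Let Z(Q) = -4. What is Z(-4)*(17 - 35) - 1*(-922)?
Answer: 994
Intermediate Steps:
Z(-4)*(17 - 35) - 1*(-922) = -4*(17 - 35) - 1*(-922) = -4*(-18) + 922 = 72 + 922 = 994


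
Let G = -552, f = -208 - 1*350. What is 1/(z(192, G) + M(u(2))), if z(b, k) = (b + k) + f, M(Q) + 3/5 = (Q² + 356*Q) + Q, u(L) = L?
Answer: -5/1003 ≈ -0.0049850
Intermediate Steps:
f = -558 (f = -208 - 350 = -558)
M(Q) = -⅗ + Q² + 357*Q (M(Q) = -⅗ + ((Q² + 356*Q) + Q) = -⅗ + (Q² + 357*Q) = -⅗ + Q² + 357*Q)
z(b, k) = -558 + b + k (z(b, k) = (b + k) - 558 = -558 + b + k)
1/(z(192, G) + M(u(2))) = 1/((-558 + 192 - 552) + (-⅗ + 2² + 357*2)) = 1/(-918 + (-⅗ + 4 + 714)) = 1/(-918 + 3587/5) = 1/(-1003/5) = -5/1003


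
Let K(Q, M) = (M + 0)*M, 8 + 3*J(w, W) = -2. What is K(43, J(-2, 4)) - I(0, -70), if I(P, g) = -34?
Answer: 406/9 ≈ 45.111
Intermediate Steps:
J(w, W) = -10/3 (J(w, W) = -8/3 + (⅓)*(-2) = -8/3 - ⅔ = -10/3)
K(Q, M) = M² (K(Q, M) = M*M = M²)
K(43, J(-2, 4)) - I(0, -70) = (-10/3)² - 1*(-34) = 100/9 + 34 = 406/9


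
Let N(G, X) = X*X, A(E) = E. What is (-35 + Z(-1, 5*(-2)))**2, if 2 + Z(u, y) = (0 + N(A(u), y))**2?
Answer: 99261369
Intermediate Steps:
N(G, X) = X**2
Z(u, y) = -2 + y**4 (Z(u, y) = -2 + (0 + y**2)**2 = -2 + (y**2)**2 = -2 + y**4)
(-35 + Z(-1, 5*(-2)))**2 = (-35 + (-2 + (5*(-2))**4))**2 = (-35 + (-2 + (-10)**4))**2 = (-35 + (-2 + 10000))**2 = (-35 + 9998)**2 = 9963**2 = 99261369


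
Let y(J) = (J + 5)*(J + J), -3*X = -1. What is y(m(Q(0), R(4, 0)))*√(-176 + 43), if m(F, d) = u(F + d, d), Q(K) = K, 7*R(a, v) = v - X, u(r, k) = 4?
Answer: 72*I*√133 ≈ 830.34*I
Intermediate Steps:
X = ⅓ (X = -⅓*(-1) = ⅓ ≈ 0.33333)
R(a, v) = -1/21 + v/7 (R(a, v) = (v - 1*⅓)/7 = (v - ⅓)/7 = (-⅓ + v)/7 = -1/21 + v/7)
m(F, d) = 4
y(J) = 2*J*(5 + J) (y(J) = (5 + J)*(2*J) = 2*J*(5 + J))
y(m(Q(0), R(4, 0)))*√(-176 + 43) = (2*4*(5 + 4))*√(-176 + 43) = (2*4*9)*√(-133) = 72*(I*√133) = 72*I*√133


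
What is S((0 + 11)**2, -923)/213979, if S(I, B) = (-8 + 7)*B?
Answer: 923/213979 ≈ 0.0043135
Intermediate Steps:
S(I, B) = -B
S((0 + 11)**2, -923)/213979 = -1*(-923)/213979 = 923*(1/213979) = 923/213979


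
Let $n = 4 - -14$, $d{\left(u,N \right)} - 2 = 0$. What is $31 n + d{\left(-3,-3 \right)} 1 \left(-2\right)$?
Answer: $554$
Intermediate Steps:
$d{\left(u,N \right)} = 2$ ($d{\left(u,N \right)} = 2 + 0 = 2$)
$n = 18$ ($n = 4 + 14 = 18$)
$31 n + d{\left(-3,-3 \right)} 1 \left(-2\right) = 31 \cdot 18 + 2 \cdot 1 \left(-2\right) = 558 + 2 \left(-2\right) = 558 - 4 = 554$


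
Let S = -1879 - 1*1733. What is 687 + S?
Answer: -2925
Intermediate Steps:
S = -3612 (S = -1879 - 1733 = -3612)
687 + S = 687 - 3612 = -2925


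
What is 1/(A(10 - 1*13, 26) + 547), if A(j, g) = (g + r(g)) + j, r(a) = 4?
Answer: 1/574 ≈ 0.0017422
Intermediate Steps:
A(j, g) = 4 + g + j (A(j, g) = (g + 4) + j = (4 + g) + j = 4 + g + j)
1/(A(10 - 1*13, 26) + 547) = 1/((4 + 26 + (10 - 1*13)) + 547) = 1/((4 + 26 + (10 - 13)) + 547) = 1/((4 + 26 - 3) + 547) = 1/(27 + 547) = 1/574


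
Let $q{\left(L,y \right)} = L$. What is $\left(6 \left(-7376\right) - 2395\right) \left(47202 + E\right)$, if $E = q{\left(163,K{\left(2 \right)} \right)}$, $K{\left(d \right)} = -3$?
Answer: $-2209624615$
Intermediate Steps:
$E = 163$
$\left(6 \left(-7376\right) - 2395\right) \left(47202 + E\right) = \left(6 \left(-7376\right) - 2395\right) \left(47202 + 163\right) = \left(-44256 - 2395\right) 47365 = \left(-46651\right) 47365 = -2209624615$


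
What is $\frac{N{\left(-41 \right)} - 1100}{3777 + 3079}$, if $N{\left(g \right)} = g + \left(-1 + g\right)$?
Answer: $- \frac{1183}{6856} \approx -0.17255$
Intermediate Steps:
$N{\left(g \right)} = -1 + 2 g$
$\frac{N{\left(-41 \right)} - 1100}{3777 + 3079} = \frac{\left(-1 + 2 \left(-41\right)\right) - 1100}{3777 + 3079} = \frac{\left(-1 - 82\right) - 1100}{6856} = \left(-83 - 1100\right) \frac{1}{6856} = \left(-1183\right) \frac{1}{6856} = - \frac{1183}{6856}$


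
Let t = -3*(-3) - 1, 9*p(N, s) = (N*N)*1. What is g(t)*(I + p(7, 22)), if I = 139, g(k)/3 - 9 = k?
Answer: 22100/3 ≈ 7366.7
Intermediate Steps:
p(N, s) = N**2/9 (p(N, s) = ((N*N)*1)/9 = (N**2*1)/9 = N**2/9)
t = 8 (t = 9 - 1 = 8)
g(k) = 27 + 3*k
g(t)*(I + p(7, 22)) = (27 + 3*8)*(139 + (1/9)*7**2) = (27 + 24)*(139 + (1/9)*49) = 51*(139 + 49/9) = 51*(1300/9) = 22100/3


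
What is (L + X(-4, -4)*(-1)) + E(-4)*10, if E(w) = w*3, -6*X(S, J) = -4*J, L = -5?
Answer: -367/3 ≈ -122.33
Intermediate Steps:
X(S, J) = 2*J/3 (X(S, J) = -(-2)*J/3 = 2*J/3)
E(w) = 3*w
(L + X(-4, -4)*(-1)) + E(-4)*10 = (-5 + ((2/3)*(-4))*(-1)) + (3*(-4))*10 = (-5 - 8/3*(-1)) - 12*10 = (-5 + 8/3) - 120 = -7/3 - 120 = -367/3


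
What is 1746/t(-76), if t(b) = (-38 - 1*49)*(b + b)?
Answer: 291/2204 ≈ 0.13203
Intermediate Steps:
t(b) = -174*b (t(b) = (-38 - 49)*(2*b) = -174*b)
1746/t(-76) = 1746/((-174*(-76))) = 1746/13224 = 1746*(1/13224) = 291/2204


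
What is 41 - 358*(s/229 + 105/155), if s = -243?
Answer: 1266251/7099 ≈ 178.37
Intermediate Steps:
41 - 358*(s/229 + 105/155) = 41 - 358*(-243/229 + 105/155) = 41 - 358*(-243*1/229 + 105*(1/155)) = 41 - 358*(-243/229 + 21/31) = 41 - 358*(-2724/7099) = 41 + 975192/7099 = 1266251/7099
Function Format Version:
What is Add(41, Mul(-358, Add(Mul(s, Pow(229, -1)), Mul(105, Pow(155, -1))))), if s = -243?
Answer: Rational(1266251, 7099) ≈ 178.37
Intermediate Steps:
Add(41, Mul(-358, Add(Mul(s, Pow(229, -1)), Mul(105, Pow(155, -1))))) = Add(41, Mul(-358, Add(Mul(-243, Pow(229, -1)), Mul(105, Pow(155, -1))))) = Add(41, Mul(-358, Add(Mul(-243, Rational(1, 229)), Mul(105, Rational(1, 155))))) = Add(41, Mul(-358, Add(Rational(-243, 229), Rational(21, 31)))) = Add(41, Mul(-358, Rational(-2724, 7099))) = Add(41, Rational(975192, 7099)) = Rational(1266251, 7099)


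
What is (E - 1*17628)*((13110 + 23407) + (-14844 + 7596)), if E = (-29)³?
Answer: -1229795573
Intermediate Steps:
E = -24389
(E - 1*17628)*((13110 + 23407) + (-14844 + 7596)) = (-24389 - 1*17628)*((13110 + 23407) + (-14844 + 7596)) = (-24389 - 17628)*(36517 - 7248) = -42017*29269 = -1229795573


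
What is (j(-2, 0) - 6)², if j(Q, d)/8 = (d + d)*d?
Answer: 36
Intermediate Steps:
j(Q, d) = 16*d² (j(Q, d) = 8*((d + d)*d) = 8*((2*d)*d) = 8*(2*d²) = 16*d²)
(j(-2, 0) - 6)² = (16*0² - 6)² = (16*0 - 6)² = (0 - 6)² = (-6)² = 36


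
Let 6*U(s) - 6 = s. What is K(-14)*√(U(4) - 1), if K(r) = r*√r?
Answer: -28*I*√21/3 ≈ -42.771*I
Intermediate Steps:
K(r) = r^(3/2)
U(s) = 1 + s/6
K(-14)*√(U(4) - 1) = (-14)^(3/2)*√((1 + (⅙)*4) - 1) = (-14*I*√14)*√((1 + ⅔) - 1) = (-14*I*√14)*√(5/3 - 1) = (-14*I*√14)*√(⅔) = (-14*I*√14)*(√6/3) = -28*I*√21/3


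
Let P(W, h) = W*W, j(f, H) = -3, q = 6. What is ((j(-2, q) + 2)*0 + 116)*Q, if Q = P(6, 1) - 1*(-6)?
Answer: 4872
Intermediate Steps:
P(W, h) = W²
Q = 42 (Q = 6² - 1*(-6) = 36 + 6 = 42)
((j(-2, q) + 2)*0 + 116)*Q = ((-3 + 2)*0 + 116)*42 = (-1*0 + 116)*42 = (0 + 116)*42 = 116*42 = 4872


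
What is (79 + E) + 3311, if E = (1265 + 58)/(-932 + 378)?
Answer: 1876737/554 ≈ 3387.6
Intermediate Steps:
E = -1323/554 (E = 1323/(-554) = 1323*(-1/554) = -1323/554 ≈ -2.3881)
(79 + E) + 3311 = (79 - 1323/554) + 3311 = 42443/554 + 3311 = 1876737/554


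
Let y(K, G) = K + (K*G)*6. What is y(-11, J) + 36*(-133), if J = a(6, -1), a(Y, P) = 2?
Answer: -4931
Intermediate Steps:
J = 2
y(K, G) = K + 6*G*K (y(K, G) = K + (G*K)*6 = K + 6*G*K)
y(-11, J) + 36*(-133) = -11*(1 + 6*2) + 36*(-133) = -11*(1 + 12) - 4788 = -11*13 - 4788 = -143 - 4788 = -4931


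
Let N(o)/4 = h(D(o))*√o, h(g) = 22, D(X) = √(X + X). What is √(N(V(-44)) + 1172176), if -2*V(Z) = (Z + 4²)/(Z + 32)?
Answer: 2*√(2637396 + 33*I*√42)/3 ≈ 1082.7 + 0.043896*I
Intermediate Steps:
D(X) = √2*√X (D(X) = √(2*X) = √2*√X)
V(Z) = -(16 + Z)/(2*(32 + Z)) (V(Z) = -(Z + 4²)/(2*(Z + 32)) = -(Z + 16)/(2*(32 + Z)) = -(16 + Z)/(2*(32 + Z)))
N(o) = 88*√o (N(o) = 4*(22*√o) = 88*√o)
√(N(V(-44)) + 1172176) = √(88*√((-16 - 1*(-44))/(2*(32 - 44))) + 1172176) = √(88*√((½)*(-16 + 44)/(-12)) + 1172176) = √(88*√((½)*(-1/12)*28) + 1172176) = √(88*√(-7/6) + 1172176) = √(88*(I*√42/6) + 1172176) = √(44*I*√42/3 + 1172176) = √(1172176 + 44*I*√42/3)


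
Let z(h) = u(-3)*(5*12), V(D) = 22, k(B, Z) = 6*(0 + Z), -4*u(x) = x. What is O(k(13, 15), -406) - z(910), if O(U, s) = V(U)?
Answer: -23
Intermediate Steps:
u(x) = -x/4
k(B, Z) = 6*Z
O(U, s) = 22
z(h) = 45 (z(h) = (-1/4*(-3))*(5*12) = (3/4)*60 = 45)
O(k(13, 15), -406) - z(910) = 22 - 1*45 = 22 - 45 = -23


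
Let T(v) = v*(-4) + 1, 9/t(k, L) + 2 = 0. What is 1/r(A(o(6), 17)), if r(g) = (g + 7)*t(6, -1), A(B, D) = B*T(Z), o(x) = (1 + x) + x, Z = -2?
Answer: -1/558 ≈ -0.0017921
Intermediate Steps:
t(k, L) = -9/2 (t(k, L) = 9/(-2 + 0) = 9/(-2) = 9*(-½) = -9/2)
o(x) = 1 + 2*x
T(v) = 1 - 4*v (T(v) = -4*v + 1 = 1 - 4*v)
A(B, D) = 9*B (A(B, D) = B*(1 - 4*(-2)) = B*(1 + 8) = B*9 = 9*B)
r(g) = -63/2 - 9*g/2 (r(g) = (g + 7)*(-9/2) = (7 + g)*(-9/2) = -63/2 - 9*g/2)
1/r(A(o(6), 17)) = 1/(-63/2 - 81*(1 + 2*6)/2) = 1/(-63/2 - 81*(1 + 12)/2) = 1/(-63/2 - 81*13/2) = 1/(-63/2 - 9/2*117) = 1/(-63/2 - 1053/2) = 1/(-558) = -1/558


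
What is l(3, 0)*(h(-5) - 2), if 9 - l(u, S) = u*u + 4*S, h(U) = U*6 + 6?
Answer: 0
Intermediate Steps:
h(U) = 6 + 6*U (h(U) = 6*U + 6 = 6 + 6*U)
l(u, S) = 9 - u² - 4*S (l(u, S) = 9 - (u*u + 4*S) = 9 - (u² + 4*S) = 9 + (-u² - 4*S) = 9 - u² - 4*S)
l(3, 0)*(h(-5) - 2) = (9 - 1*3² - 4*0)*((6 + 6*(-5)) - 2) = (9 - 1*9 + 0)*((6 - 30) - 2) = (9 - 9 + 0)*(-24 - 2) = 0*(-26) = 0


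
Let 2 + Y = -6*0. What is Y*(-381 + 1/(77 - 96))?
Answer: 14480/19 ≈ 762.11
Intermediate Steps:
Y = -2 (Y = -2 - 6*0 = -2 + 0 = -2)
Y*(-381 + 1/(77 - 96)) = -2*(-381 + 1/(77 - 96)) = -2*(-381 + 1/(-19)) = -2*(-381 - 1/19) = -2*(-7240/19) = 14480/19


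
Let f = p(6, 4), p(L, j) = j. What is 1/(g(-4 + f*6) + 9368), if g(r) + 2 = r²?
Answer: 1/9766 ≈ 0.00010240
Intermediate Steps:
f = 4
g(r) = -2 + r²
1/(g(-4 + f*6) + 9368) = 1/((-2 + (-4 + 4*6)²) + 9368) = 1/((-2 + (-4 + 24)²) + 9368) = 1/((-2 + 20²) + 9368) = 1/((-2 + 400) + 9368) = 1/(398 + 9368) = 1/9766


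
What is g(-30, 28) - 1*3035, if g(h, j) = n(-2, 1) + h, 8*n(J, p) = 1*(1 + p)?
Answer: -12259/4 ≈ -3064.8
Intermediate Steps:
n(J, p) = 1/8 + p/8 (n(J, p) = (1*(1 + p))/8 = (1 + p)/8 = 1/8 + p/8)
g(h, j) = 1/4 + h (g(h, j) = (1/8 + (1/8)*1) + h = (1/8 + 1/8) + h = 1/4 + h)
g(-30, 28) - 1*3035 = (1/4 - 30) - 1*3035 = -119/4 - 3035 = -12259/4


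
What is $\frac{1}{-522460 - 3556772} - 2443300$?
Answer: $- \frac{9966787545601}{4079232} \approx -2.4433 \cdot 10^{6}$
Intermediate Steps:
$\frac{1}{-522460 - 3556772} - 2443300 = \frac{1}{-4079232} - 2443300 = - \frac{1}{4079232} - 2443300 = - \frac{9966787545601}{4079232}$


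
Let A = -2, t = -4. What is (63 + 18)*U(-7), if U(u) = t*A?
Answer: 648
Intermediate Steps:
U(u) = 8 (U(u) = -4*(-2) = 8)
(63 + 18)*U(-7) = (63 + 18)*8 = 81*8 = 648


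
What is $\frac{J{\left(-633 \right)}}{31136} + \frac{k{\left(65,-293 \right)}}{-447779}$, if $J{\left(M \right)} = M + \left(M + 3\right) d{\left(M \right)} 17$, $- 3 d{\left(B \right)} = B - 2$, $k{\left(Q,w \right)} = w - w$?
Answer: $- \frac{2267583}{31136} \approx -72.828$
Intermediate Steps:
$k{\left(Q,w \right)} = 0$
$d{\left(B \right)} = \frac{2}{3} - \frac{B}{3}$ ($d{\left(B \right)} = - \frac{B - 2}{3} = - \frac{-2 + B}{3} = \frac{2}{3} - \frac{B}{3}$)
$J{\left(M \right)} = M + 17 \left(3 + M\right) \left(\frac{2}{3} - \frac{M}{3}\right)$ ($J{\left(M \right)} = M + \left(M + 3\right) \left(\frac{2}{3} - \frac{M}{3}\right) 17 = M + \left(3 + M\right) \left(\frac{2}{3} - \frac{M}{3}\right) 17 = M + 17 \left(3 + M\right) \left(\frac{2}{3} - \frac{M}{3}\right)$)
$\frac{J{\left(-633 \right)}}{31136} + \frac{k{\left(65,-293 \right)}}{-447779} = \frac{34 - \frac{17 \left(-633\right)^{2}}{3} - -2954}{31136} + \frac{0}{-447779} = \left(34 - 2270571 + 2954\right) \frac{1}{31136} + 0 \left(- \frac{1}{447779}\right) = \left(34 - 2270571 + 2954\right) \frac{1}{31136} + 0 = \left(-2267583\right) \frac{1}{31136} + 0 = - \frac{2267583}{31136} + 0 = - \frac{2267583}{31136}$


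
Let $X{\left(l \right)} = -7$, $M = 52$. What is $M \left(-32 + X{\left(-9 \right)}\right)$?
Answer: $-2028$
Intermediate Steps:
$M \left(-32 + X{\left(-9 \right)}\right) = 52 \left(-32 - 7\right) = 52 \left(-39\right) = -2028$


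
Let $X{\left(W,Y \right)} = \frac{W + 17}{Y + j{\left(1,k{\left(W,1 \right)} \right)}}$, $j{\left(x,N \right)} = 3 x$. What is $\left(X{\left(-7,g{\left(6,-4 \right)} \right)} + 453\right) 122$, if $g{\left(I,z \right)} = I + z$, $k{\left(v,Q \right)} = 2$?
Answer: $55510$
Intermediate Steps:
$X{\left(W,Y \right)} = \frac{17 + W}{3 + Y}$ ($X{\left(W,Y \right)} = \frac{W + 17}{Y + 3 \cdot 1} = \frac{17 + W}{Y + 3} = \frac{17 + W}{3 + Y}$)
$\left(X{\left(-7,g{\left(6,-4 \right)} \right)} + 453\right) 122 = \left(\frac{17 - 7}{3 + \left(6 - 4\right)} + 453\right) 122 = \left(\frac{1}{3 + 2} \cdot 10 + 453\right) 122 = \left(\frac{1}{5} \cdot 10 + 453\right) 122 = \left(2 + 453\right) 122 = 455 \cdot 122 = 55510$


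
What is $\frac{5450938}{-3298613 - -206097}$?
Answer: $- \frac{2725469}{1546258} \approx -1.7626$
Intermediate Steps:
$\frac{5450938}{-3298613 - -206097} = \frac{5450938}{-3298613 + 206097} = \frac{5450938}{-3092516} = 5450938 \left(- \frac{1}{3092516}\right) = - \frac{2725469}{1546258}$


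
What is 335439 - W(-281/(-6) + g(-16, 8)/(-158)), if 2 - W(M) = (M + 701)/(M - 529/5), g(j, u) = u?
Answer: 46916136382/139871 ≈ 3.3542e+5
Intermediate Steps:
W(M) = 2 - (701 + M)/(-529/5 + M) (W(M) = 2 - (M + 701)/(M - 529/5) = 2 - (701 + M)/(M - 529*⅕) = 2 - (701 + M)/(M - 529/5) = 2 - (701 + M)/(-529/5 + M))
335439 - W(-281/(-6) + g(-16, 8)/(-158)) = 335439 - (-4563 + 5*(-281/(-6) + 8/(-158)))/(-529 + 5*(-281/(-6) + 8/(-158))) = 335439 - (-4563 + 5*(-281*(-⅙) + 8*(-1/158)))/(-529 + 5*(-281*(-⅙) + 8*(-1/158))) = 335439 - (-4563 + 5*(281/6 - 4/79))/(-529 + 5*(281/6 - 4/79)) = 335439 - (-4563 + 5*(22175/474))/(-529 + 5*(22175/474)) = 335439 - (-4563 + 110875/474)/(-529 + 110875/474) = 335439 - (-2051987)/((-139871/474)*474) = 335439 - (-474)*(-2051987)/(139871*474) = 335439 - 1*2051987/139871 = 335439 - 2051987/139871 = 46916136382/139871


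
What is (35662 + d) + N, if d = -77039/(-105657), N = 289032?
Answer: 836738317/2577 ≈ 3.2469e+5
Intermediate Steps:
d = 1879/2577 (d = -77039*(-1/105657) = 1879/2577 ≈ 0.72914)
(35662 + d) + N = (35662 + 1879/2577) + 289032 = 91902853/2577 + 289032 = 836738317/2577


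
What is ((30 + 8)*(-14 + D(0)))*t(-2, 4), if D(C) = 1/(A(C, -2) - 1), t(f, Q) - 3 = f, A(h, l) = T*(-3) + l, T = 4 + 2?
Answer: -11210/21 ≈ -533.81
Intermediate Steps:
T = 6
A(h, l) = -18 + l (A(h, l) = 6*(-3) + l = -18 + l)
t(f, Q) = 3 + f
D(C) = -1/21 (D(C) = 1/((-18 - 2) - 1) = 1/(-20 - 1) = 1/(-21) = -1/21)
((30 + 8)*(-14 + D(0)))*t(-2, 4) = ((30 + 8)*(-14 - 1/21))*(3 - 2) = (38*(-295/21))*1 = -11210/21*1 = -11210/21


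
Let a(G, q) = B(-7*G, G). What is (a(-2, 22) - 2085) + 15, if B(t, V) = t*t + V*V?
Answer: -1870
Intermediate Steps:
B(t, V) = V² + t² (B(t, V) = t² + V² = V² + t²)
a(G, q) = 50*G² (a(G, q) = G² + (-7*G)² = G² + 49*G² = 50*G²)
(a(-2, 22) - 2085) + 15 = (50*(-2)² - 2085) + 15 = (50*4 - 2085) + 15 = (200 - 2085) + 15 = -1885 + 15 = -1870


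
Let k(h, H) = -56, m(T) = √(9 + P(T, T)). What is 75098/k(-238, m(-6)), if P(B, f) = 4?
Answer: -37549/28 ≈ -1341.0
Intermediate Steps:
m(T) = √13 (m(T) = √(9 + 4) = √13)
75098/k(-238, m(-6)) = 75098/(-56) = 75098*(-1/56) = -37549/28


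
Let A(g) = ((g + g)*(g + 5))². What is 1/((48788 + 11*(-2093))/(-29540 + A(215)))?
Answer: 1789826092/5153 ≈ 3.4734e+5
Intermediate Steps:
A(g) = 4*g²*(5 + g)² (A(g) = ((2*g)*(5 + g))² = (2*g*(5 + g))² = 4*g²*(5 + g)²)
1/((48788 + 11*(-2093))/(-29540 + A(215))) = 1/((48788 + 11*(-2093))/(-29540 + 4*215²*(5 + 215)²)) = 1/((48788 - 23023)/(-29540 + 4*46225*220²)) = 1/(25765/(-29540 + 4*46225*48400)) = 1/(25765/(-29540 + 8949160000)) = 1/(25765/8949130460) = 1/(25765*(1/8949130460)) = 1/(5153/1789826092) = 1789826092/5153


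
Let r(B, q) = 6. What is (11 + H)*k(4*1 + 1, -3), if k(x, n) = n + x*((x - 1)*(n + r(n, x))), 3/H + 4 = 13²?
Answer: 34542/55 ≈ 628.04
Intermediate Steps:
H = 1/55 (H = 3/(-4 + 13²) = 3/(-4 + 169) = 3/165 = 3*(1/165) = 1/55 ≈ 0.018182)
k(x, n) = n + x*(-1 + x)*(6 + n) (k(x, n) = n + x*((x - 1)*(n + 6)) = n + x*((-1 + x)*(6 + n)) = n + x*(-1 + x)*(6 + n))
(11 + H)*k(4*1 + 1, -3) = (11 + 1/55)*(-3 - 6*(4*1 + 1) + 6*(4*1 + 1)² - 3*(4*1 + 1)² - 1*(-3)*(4*1 + 1)) = 606*(-3 - 6*(4 + 1) + 6*(4 + 1)² - 3*(4 + 1)² - 1*(-3)*(4 + 1))/55 = 606*(-3 - 6*5 + 6*5² - 3*5² - 1*(-3)*5)/55 = 606*(-3 - 30 + 6*25 - 3*25 + 15)/55 = 606*(-3 - 30 + 150 - 75 + 15)/55 = (606/55)*57 = 34542/55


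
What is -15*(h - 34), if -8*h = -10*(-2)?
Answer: 1095/2 ≈ 547.50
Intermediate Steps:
h = -5/2 (h = -(-5)*(-2)/4 = -1/8*20 = -5/2 ≈ -2.5000)
-15*(h - 34) = -15*(-5/2 - 34) = -15*(-73/2) = 1095/2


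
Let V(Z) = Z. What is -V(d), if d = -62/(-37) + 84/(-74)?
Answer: -20/37 ≈ -0.54054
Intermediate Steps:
d = 20/37 (d = -62*(-1/37) + 84*(-1/74) = 62/37 - 42/37 = 20/37 ≈ 0.54054)
-V(d) = -1*20/37 = -20/37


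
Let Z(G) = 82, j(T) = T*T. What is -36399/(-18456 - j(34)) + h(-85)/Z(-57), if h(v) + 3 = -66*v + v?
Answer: 55641091/804092 ≈ 69.197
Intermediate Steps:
j(T) = T**2
h(v) = -3 - 65*v (h(v) = -3 + (-66*v + v) = -3 - 65*v)
-36399/(-18456 - j(34)) + h(-85)/Z(-57) = -36399/(-18456 - 1*34**2) + (-3 - 65*(-85))/82 = -36399/(-18456 - 1*1156) + (-3 + 5525)*(1/82) = -36399/(-18456 - 1156) + 5522*(1/82) = -36399/(-19612) + 2761/41 = -36399*(-1/19612) + 2761/41 = 36399/19612 + 2761/41 = 55641091/804092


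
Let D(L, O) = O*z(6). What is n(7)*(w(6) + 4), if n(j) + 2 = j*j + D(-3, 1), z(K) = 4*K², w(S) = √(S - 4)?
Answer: 764 + 191*√2 ≈ 1034.1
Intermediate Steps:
w(S) = √(-4 + S)
D(L, O) = 144*O (D(L, O) = O*(4*6²) = O*(4*36) = O*144 = 144*O)
n(j) = 142 + j² (n(j) = -2 + (j*j + 144*1) = -2 + (j² + 144) = -2 + (144 + j²) = 142 + j²)
n(7)*(w(6) + 4) = (142 + 7²)*(√(-4 + 6) + 4) = (142 + 49)*(√2 + 4) = 191*(4 + √2) = 764 + 191*√2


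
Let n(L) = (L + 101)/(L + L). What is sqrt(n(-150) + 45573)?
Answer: sqrt(41015847)/30 ≈ 213.48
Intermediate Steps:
n(L) = (101 + L)/(2*L) (n(L) = (101 + L)/((2*L)) = (101 + L)*(1/(2*L)) = (101 + L)/(2*L))
sqrt(n(-150) + 45573) = sqrt((1/2)*(101 - 150)/(-150) + 45573) = sqrt((1/2)*(-1/150)*(-49) + 45573) = sqrt(49/300 + 45573) = sqrt(13671949/300) = sqrt(41015847)/30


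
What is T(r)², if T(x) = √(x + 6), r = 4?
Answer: 10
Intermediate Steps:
T(x) = √(6 + x)
T(r)² = (√(6 + 4))² = (√10)² = 10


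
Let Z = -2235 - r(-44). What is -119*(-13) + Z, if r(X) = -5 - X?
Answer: -727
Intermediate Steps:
Z = -2274 (Z = -2235 - (-5 - 1*(-44)) = -2235 - (-5 + 44) = -2235 - 1*39 = -2235 - 39 = -2274)
-119*(-13) + Z = -119*(-13) - 2274 = 1547 - 2274 = -727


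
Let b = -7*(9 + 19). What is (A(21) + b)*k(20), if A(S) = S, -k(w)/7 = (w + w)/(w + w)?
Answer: 1225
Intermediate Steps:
k(w) = -7 (k(w) = -7*(w + w)/(w + w) = -7*2*w/(2*w) = -7*2*w*1/(2*w) = -7*1 = -7)
b = -196 (b = -7*28 = -196)
(A(21) + b)*k(20) = (21 - 196)*(-7) = -175*(-7) = 1225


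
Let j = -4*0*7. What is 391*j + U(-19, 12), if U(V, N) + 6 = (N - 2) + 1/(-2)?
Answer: 7/2 ≈ 3.5000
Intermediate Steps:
U(V, N) = -17/2 + N (U(V, N) = -6 + ((N - 2) + 1/(-2)) = -6 + ((-2 + N) + 1*(-½)) = -6 + ((-2 + N) - ½) = -6 + (-5/2 + N) = -17/2 + N)
j = 0 (j = 0*7 = 0)
391*j + U(-19, 12) = 391*0 + (-17/2 + 12) = 0 + 7/2 = 7/2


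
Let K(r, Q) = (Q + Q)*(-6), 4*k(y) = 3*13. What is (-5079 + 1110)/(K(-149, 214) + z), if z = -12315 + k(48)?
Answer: 756/2833 ≈ 0.26685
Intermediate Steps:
k(y) = 39/4 (k(y) = (3*13)/4 = (¼)*39 = 39/4)
z = -49221/4 (z = -12315 + 39/4 = -49221/4 ≈ -12305.)
K(r, Q) = -12*Q (K(r, Q) = (2*Q)*(-6) = -12*Q)
(-5079 + 1110)/(K(-149, 214) + z) = (-5079 + 1110)/(-12*214 - 49221/4) = -3969/(-2568 - 49221/4) = -3969/(-59493/4) = -3969*(-4/59493) = 756/2833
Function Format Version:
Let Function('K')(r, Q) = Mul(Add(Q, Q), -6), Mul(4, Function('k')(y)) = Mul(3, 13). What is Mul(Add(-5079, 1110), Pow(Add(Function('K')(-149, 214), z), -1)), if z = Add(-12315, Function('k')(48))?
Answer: Rational(756, 2833) ≈ 0.26685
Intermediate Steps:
Function('k')(y) = Rational(39, 4) (Function('k')(y) = Mul(Rational(1, 4), Mul(3, 13)) = Mul(Rational(1, 4), 39) = Rational(39, 4))
z = Rational(-49221, 4) (z = Add(-12315, Rational(39, 4)) = Rational(-49221, 4) ≈ -12305.)
Function('K')(r, Q) = Mul(-12, Q) (Function('K')(r, Q) = Mul(Mul(2, Q), -6) = Mul(-12, Q))
Mul(Add(-5079, 1110), Pow(Add(Function('K')(-149, 214), z), -1)) = Mul(Add(-5079, 1110), Pow(Add(Mul(-12, 214), Rational(-49221, 4)), -1)) = Mul(-3969, Pow(Add(-2568, Rational(-49221, 4)), -1)) = Mul(-3969, Pow(Rational(-59493, 4), -1)) = Mul(-3969, Rational(-4, 59493)) = Rational(756, 2833)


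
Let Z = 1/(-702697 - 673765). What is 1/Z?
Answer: -1376462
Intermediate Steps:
Z = -1/1376462 (Z = 1/(-1376462) = -1/1376462 ≈ -7.2650e-7)
1/Z = 1/(-1/1376462) = -1376462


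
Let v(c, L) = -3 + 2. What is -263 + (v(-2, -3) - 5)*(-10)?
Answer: -203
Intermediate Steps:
v(c, L) = -1
-263 + (v(-2, -3) - 5)*(-10) = -263 + (-1 - 5)*(-10) = -263 - 6*(-10) = -263 + 60 = -203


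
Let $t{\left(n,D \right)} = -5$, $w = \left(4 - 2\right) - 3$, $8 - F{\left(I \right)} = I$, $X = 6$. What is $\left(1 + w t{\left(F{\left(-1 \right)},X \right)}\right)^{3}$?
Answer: $216$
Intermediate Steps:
$F{\left(I \right)} = 8 - I$
$w = -1$ ($w = 2 - 3 = -1$)
$\left(1 + w t{\left(F{\left(-1 \right)},X \right)}\right)^{3} = \left(1 - -5\right)^{3} = \left(1 + 5\right)^{3} = 6^{3} = 216$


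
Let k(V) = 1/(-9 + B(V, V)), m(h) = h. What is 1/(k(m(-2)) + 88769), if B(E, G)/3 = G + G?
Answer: 21/1864148 ≈ 1.1265e-5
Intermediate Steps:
B(E, G) = 6*G (B(E, G) = 3*(G + G) = 3*(2*G) = 6*G)
k(V) = 1/(-9 + 6*V)
1/(k(m(-2)) + 88769) = 1/(1/(3*(-3 + 2*(-2))) + 88769) = 1/(1/(3*(-3 - 4)) + 88769) = 1/((⅓)/(-7) + 88769) = 1/((⅓)*(-⅐) + 88769) = 1/(-1/21 + 88769) = 1/(1864148/21) = 21/1864148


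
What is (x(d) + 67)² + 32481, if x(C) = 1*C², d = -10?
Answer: 60370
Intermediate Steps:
x(C) = C²
(x(d) + 67)² + 32481 = ((-10)² + 67)² + 32481 = (100 + 67)² + 32481 = 167² + 32481 = 27889 + 32481 = 60370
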